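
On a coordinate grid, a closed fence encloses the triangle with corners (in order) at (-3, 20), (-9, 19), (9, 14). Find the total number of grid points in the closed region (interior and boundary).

29

Using the shoelace formula, 2A = |((-3)·19 − (-9)·20) + ((-9)·14 − 9·19) + (9·20 − (-3)·14)| = 48, so the area is 24.
Along each edge there are gcd(|Δx|,|Δy|)+1 lattice points, so counting each shared vertex once the boundary has gcd(6,1) + gcd(18,5) + gcd(12,6) = 1+1+6 = 8.
Pick's theorem gives I = A − B/2 + 1 = 24 − 8/2 + 1 = 21, so the closed region contains I + B = 21 + 8 = 29 lattice points.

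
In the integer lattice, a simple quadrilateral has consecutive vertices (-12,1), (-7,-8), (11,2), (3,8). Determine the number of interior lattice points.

The shoelace formula gives twice the area as |((-12)·(-8) − (-7)·1) + ((-7)·2 − 11·(-8)) + (11·8 − 3·2) + (3·1 − (-12)·8)| = 358, so the area is 179.
Summing gcd(|Δx|,|Δy|) over the edges gives the boundary count: gcd(5,9) + gcd(18,10) + gcd(8,6) + gcd(15,7) = 1+2+2+1 = 6.
By Pick's theorem A = I + B/2 − 1, so I = 179 − 6/2 + 1 = 177.

177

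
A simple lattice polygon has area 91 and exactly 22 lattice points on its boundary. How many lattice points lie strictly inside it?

81

From Pick's theorem, I = A − B/2 + 1 = 91 − 22/2 + 1 = 81.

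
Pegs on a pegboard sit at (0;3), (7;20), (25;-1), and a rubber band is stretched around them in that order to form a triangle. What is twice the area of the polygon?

453

Using the shoelace formula, 2A = |[0·20 − 7·3] + [7·(-1) − 25·20] + [25·3 − 0·(-1)]| = 453, so the area is 453/2.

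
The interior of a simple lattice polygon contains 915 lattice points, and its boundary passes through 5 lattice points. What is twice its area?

1833

By Pick's theorem, A = I + B/2 − 1 = 915 + 5/2 − 1 = 1833/2.
Hence 2A = 1833.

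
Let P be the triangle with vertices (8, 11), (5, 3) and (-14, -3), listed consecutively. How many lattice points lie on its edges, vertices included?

Summing gcd(|Δx|,|Δy|) over the edges gives the boundary count: gcd(3,8) + gcd(19,6) + gcd(22,14) = 1+1+2 = 4.

4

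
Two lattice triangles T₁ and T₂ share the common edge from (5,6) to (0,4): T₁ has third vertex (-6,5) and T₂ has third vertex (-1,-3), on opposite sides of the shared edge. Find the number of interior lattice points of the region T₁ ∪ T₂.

The union is the simple quadrilateral with vertices (5,6), (-6,5), (0,4), (-1,-3) in order.
Using the shoelace formula, 2A = |[5·5 − (-6)·6] + [(-6)·4 − 0·5] + [0·(-3) − (-1)·4] + [(-1)·6 − 5·(-3)]| = 50, so the area is 25.
Along each edge there are gcd(|Δx|,|Δy|)+1 lattice points, so counting each shared vertex once the boundary has gcd(11,1) + gcd(6,1) + gcd(1,7) + gcd(6,9) = 1+1+1+3 = 6.
By Pick's theorem I = A − B/2 + 1 = 25 − 6/2 + 1 = 23.

23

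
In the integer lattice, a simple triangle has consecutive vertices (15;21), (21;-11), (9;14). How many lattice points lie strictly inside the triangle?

By the shoelace formula, twice the signed area is |(15·(-11) − 21·21) + (21·14 − 9·(-11)) + (9·21 − 15·14)| = 234, so the area is 117.
Summing gcd(|Δx|,|Δy|) over the edges gives the boundary count: gcd(6,32) + gcd(12,25) + gcd(6,7) = 2+1+1 = 4.
Pick's theorem gives I = A − B/2 + 1 = 117 − 4/2 + 1 = 116.

116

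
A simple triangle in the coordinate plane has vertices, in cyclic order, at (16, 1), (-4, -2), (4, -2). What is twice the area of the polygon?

24

Using the shoelace formula, 2A = |(16·(-2) − (-4)·1) + ((-4)·(-2) − 4·(-2)) + (4·1 − 16·(-2))| = 24, so the area is 12.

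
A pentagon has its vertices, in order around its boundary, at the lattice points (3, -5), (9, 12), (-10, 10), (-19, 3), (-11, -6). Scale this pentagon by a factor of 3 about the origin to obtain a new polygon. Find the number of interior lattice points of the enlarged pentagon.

3013

By the shoelace formula, twice the signed area is |(3·12 − 9·(-5)) + (9·10 − (-10)·12) + ((-10)·3 − (-19)·10) + ((-19)·(-6) − (-11)·3) + ((-11)·(-5) − 3·(-6))| = 671, so the area is 335.5.
Summing gcd(|Δx|,|Δy|) over the edges gives the boundary count: gcd(6,17) + gcd(19,2) + gcd(9,7) + gcd(8,9) + gcd(14,1) = 1+1+1+1+1 = 5.
Scaling by 3 multiplies the area by 3² = 9 (so the new area is 6039/2) and multiplies the boundary lattice-point count by 3, giving 15.
By Pick's theorem, the interior count of the dilated polygon is 6039/2 − 15/2 + 1 = 3013.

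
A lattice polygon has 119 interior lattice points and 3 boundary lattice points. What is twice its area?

By Pick's theorem, A = I + B/2 − 1 = 119 + 3/2 − 1 = 239/2.
Hence 2A = 239.

239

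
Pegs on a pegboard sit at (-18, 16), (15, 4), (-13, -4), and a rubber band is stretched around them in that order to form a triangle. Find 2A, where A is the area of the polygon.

600

Using the shoelace formula, 2A = |[(-18)·4 − 15·16] + [15·(-4) − (-13)·4] + [(-13)·16 − (-18)·(-4)]| = 600, so the area is 300.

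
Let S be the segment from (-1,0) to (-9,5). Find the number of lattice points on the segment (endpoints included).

2

The number of lattice points on a segment between lattice points is gcd(|Δx|,|Δy|) + 1 = gcd(8,5) + 1 = 1 + 1 = 2.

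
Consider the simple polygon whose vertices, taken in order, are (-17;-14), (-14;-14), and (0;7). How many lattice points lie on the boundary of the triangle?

Along each edge there are gcd(|Δx|,|Δy|)+1 lattice points, so counting each shared vertex once the boundary has gcd(3,0) + gcd(14,21) + gcd(17,21) = 3+7+1 = 11.

11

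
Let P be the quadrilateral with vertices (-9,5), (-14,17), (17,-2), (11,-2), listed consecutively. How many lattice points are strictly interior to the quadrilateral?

156

Using the shoelace formula, 2A = |((-9)·17 − (-14)·5) + ((-14)·(-2) − 17·17) + (17·(-2) − 11·(-2)) + (11·5 − (-9)·(-2))| = 319, so the area is 319/2.
Summing gcd(|Δx|,|Δy|) over the edges gives the boundary count: gcd(5,12) + gcd(31,19) + gcd(6,0) + gcd(20,7) = 1+1+6+1 = 9.
By Pick's theorem A = I + B/2 − 1, so I = 319/2 − 9/2 + 1 = 156.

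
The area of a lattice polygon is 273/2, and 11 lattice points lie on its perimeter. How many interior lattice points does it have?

132

Pick's theorem A = I + B/2 − 1 rearranges to I = A − B/2 + 1 = 273/2 − 11/2 + 1 = 132.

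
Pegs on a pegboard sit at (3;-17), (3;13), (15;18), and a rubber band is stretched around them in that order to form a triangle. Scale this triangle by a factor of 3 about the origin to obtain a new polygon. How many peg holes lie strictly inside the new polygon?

1573

The shoelace formula gives twice the area as |(3·13 − 3·(-17)) + (3·18 − 15·13) + (15·(-17) − 3·18)| = 360, so the area is 180.
Summing gcd(|Δx|,|Δy|) over the edges gives the boundary count: gcd(0,30) + gcd(12,5) + gcd(12,35) = 30+1+1 = 32.
Scaling by 3 multiplies the area by 3² = 9 (so the new area is 1620) and multiplies the boundary lattice-point count by 3, giving 96.
By Pick's theorem, the interior count of the dilated polygon is 1620 − 96/2 + 1 = 1573.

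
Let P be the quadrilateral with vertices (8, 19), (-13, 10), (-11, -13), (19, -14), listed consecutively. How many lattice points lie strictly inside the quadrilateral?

Using the shoelace formula, 2A = |(8·10 − (-13)·19) + ((-13)·(-13) − (-11)·10) + ((-11)·(-14) − 19·(-13)) + (19·19 − 8·(-14))| = 1480, so the area is 740.
Summing gcd(|Δx|,|Δy|) over the edges gives the boundary count: gcd(21,9) + gcd(2,23) + gcd(30,1) + gcd(11,33) = 3+1+1+11 = 16.
By Pick's theorem A = I + B/2 − 1, so I = 740 − 16/2 + 1 = 733.

733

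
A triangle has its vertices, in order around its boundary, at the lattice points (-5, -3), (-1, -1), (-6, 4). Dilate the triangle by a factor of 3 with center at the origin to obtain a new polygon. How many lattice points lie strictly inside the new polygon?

Using the shoelace formula, 2A = |[(-5)·(-1) − (-1)·(-3)] + [(-1)·4 − (-6)·(-1)] + [(-6)·(-3) − (-5)·4]| = 30, so the area is 15.
Summing gcd(|Δx|,|Δy|) over the edges gives the boundary count: gcd(4,2) + gcd(5,5) + gcd(1,7) = 2+5+1 = 8.
Scaling by 3 multiplies the area by 3² = 9 (so the new area is 135) and multiplies the boundary lattice-point count by 3, giving 24.
By Pick's theorem, the interior count of the dilated polygon is 135 − 24/2 + 1 = 124.

124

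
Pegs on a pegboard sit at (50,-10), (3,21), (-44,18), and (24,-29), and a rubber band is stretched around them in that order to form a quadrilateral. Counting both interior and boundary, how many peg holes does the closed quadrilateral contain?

Using the shoelace formula, 2A = |[50·21 − 3·(-10)] + [3·18 − (-44)·21] + [(-44)·(-29) − 24·18] + [24·(-10) − 50·(-29)]| = 4112, so the area is 2056.
The number of boundary lattice points is Σ gcd(|Δx|,|Δy|) = gcd(47,31) + gcd(47,3) + gcd(68,47) + gcd(26,19) = 1+1+1+1 = 4.
Pick's theorem gives I = A − B/2 + 1 = 2056 − 4/2 + 1 = 2055, so the closed region contains I + B = 2055 + 4 = 2059 lattice points.

2059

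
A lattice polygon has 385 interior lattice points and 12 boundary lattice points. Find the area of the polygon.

390

Pick's theorem states A = I + B/2 − 1, so A = 385 + 12/2 − 1 = 390.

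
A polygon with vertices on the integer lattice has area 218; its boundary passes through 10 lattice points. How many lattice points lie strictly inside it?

From Pick's theorem, I = A − B/2 + 1 = 218 − 10/2 + 1 = 214.

214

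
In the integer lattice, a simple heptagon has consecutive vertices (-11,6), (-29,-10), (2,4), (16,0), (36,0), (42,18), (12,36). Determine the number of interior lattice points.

By the shoelace formula, twice the signed area is |[(-11)·(-10) − (-29)·6] + [(-29)·4 − 2·(-10)] + [2·0 − 16·4] + [16·0 − 36·0] + [36·18 − 42·0] + [42·36 − 12·18] + [12·6 − (-11)·36]| = 2536, so the area is 1268.
The number of boundary lattice points is Σ gcd(|Δx|,|Δy|) = gcd(18,16) + gcd(31,14) + gcd(14,4) + gcd(20,0) + gcd(6,18) + gcd(30,18) + gcd(23,30) = 2+1+2+20+6+6+1 = 38.
Pick's theorem gives I = A − B/2 + 1 = 1268 − 38/2 + 1 = 1250.

1250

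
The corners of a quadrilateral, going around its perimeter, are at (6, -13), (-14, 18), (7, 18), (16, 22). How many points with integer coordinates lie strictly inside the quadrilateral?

450

The shoelace formula gives twice the area as |[6·18 − (-14)·(-13)] + [(-14)·18 − 7·18] + [7·22 − 16·18] + [16·(-13) − 6·22]| = 926, so the area is 463.
The number of boundary lattice points is Σ gcd(|Δx|,|Δy|) = gcd(20,31) + gcd(21,0) + gcd(9,4) + gcd(10,35) = 1+21+1+5 = 28.
Pick's theorem gives I = A − B/2 + 1 = 463 − 28/2 + 1 = 450.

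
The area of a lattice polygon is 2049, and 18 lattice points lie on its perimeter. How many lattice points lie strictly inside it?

2041

Pick's theorem A = I + B/2 − 1 rearranges to I = A − B/2 + 1 = 2049 − 18/2 + 1 = 2041.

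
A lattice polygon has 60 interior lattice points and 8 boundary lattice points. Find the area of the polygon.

Pick's theorem states A = I + B/2 − 1, so A = 60 + 8/2 − 1 = 63.

63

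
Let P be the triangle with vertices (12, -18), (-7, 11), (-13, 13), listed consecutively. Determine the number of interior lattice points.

Using the shoelace formula, 2A = |[12·11 − (-7)·(-18)] + [(-7)·13 − (-13)·11] + [(-13)·(-18) − 12·13]| = 136, so the area is 68.
Summing gcd(|Δx|,|Δy|) over the edges gives the boundary count: gcd(19,29) + gcd(6,2) + gcd(25,31) = 1+2+1 = 4.
Pick's theorem gives I = A − B/2 + 1 = 68 − 4/2 + 1 = 67.

67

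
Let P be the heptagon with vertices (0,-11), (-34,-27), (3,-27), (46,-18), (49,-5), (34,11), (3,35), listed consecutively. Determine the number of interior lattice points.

Using the shoelace formula, 2A = |[0·(-27) − (-34)·(-11)] + [(-34)·(-27) − 3·(-27)] + [3·(-18) − 46·(-27)] + [46·(-5) − 49·(-18)] + [49·11 − 34·(-5)] + [34·35 − 3·11] + [3·(-11) − 0·35]| = 4298, so the area is 2149.
The number of boundary lattice points is Σ gcd(|Δx|,|Δy|) = gcd(34,16) + gcd(37,0) + gcd(43,9) + gcd(3,13) + gcd(15,16) + gcd(31,24) + gcd(3,46) = 2+37+1+1+1+1+1 = 44.
By Pick's theorem A = I + B/2 − 1, so I = 2149 − 44/2 + 1 = 2128.

2128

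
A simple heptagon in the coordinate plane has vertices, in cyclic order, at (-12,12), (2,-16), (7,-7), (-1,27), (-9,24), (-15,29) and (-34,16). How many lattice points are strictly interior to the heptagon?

The shoelace formula gives twice the area as |((-12)·(-16) − 2·12) + (2·(-7) − 7·(-16)) + (7·27 − (-1)·(-7)) + ((-1)·24 − (-9)·27) + ((-9)·29 − (-15)·24) + ((-15)·16 − (-34)·29) + ((-34)·12 − (-12)·16)| = 1296, so the area is 648.
Summing gcd(|Δx|,|Δy|) over the edges gives the boundary count: gcd(14,28) + gcd(5,9) + gcd(8,34) + gcd(8,3) + gcd(6,5) + gcd(19,13) + gcd(22,4) = 14+1+2+1+1+1+2 = 22.
Pick's theorem gives I = A − B/2 + 1 = 648 − 22/2 + 1 = 638.

638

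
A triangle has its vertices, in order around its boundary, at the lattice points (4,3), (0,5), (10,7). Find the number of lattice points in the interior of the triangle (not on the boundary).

12

By the shoelace formula, twice the signed area is |[4·5 − 0·3] + [0·7 − 10·5] + [10·3 − 4·7]| = 28, so the area is 14.
The number of boundary lattice points is Σ gcd(|Δx|,|Δy|) = gcd(4,2) + gcd(10,2) + gcd(6,4) = 2+2+2 = 6.
By Pick's theorem A = I + B/2 − 1, so I = 14 − 6/2 + 1 = 12.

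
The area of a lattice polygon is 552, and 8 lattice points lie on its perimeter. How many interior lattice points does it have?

Pick's theorem A = I + B/2 − 1 rearranges to I = A − B/2 + 1 = 552 − 8/2 + 1 = 549.

549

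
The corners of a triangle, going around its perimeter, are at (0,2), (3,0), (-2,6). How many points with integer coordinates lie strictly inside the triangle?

3

Using the shoelace formula, 2A = |(0·0 − 3·2) + (3·6 − (-2)·0) + ((-2)·2 − 0·6)| = 8, so the area is 4.
Along each edge there are gcd(|Δx|,|Δy|)+1 lattice points, so counting each shared vertex once the boundary has gcd(3,2) + gcd(5,6) + gcd(2,4) = 1+1+2 = 4.
By Pick's theorem A = I + B/2 − 1, so I = 4 − 4/2 + 1 = 3.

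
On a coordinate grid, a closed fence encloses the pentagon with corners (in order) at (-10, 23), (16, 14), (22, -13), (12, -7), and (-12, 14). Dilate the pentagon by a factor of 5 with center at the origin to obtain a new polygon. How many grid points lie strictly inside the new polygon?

Using the shoelace formula, 2A = |[(-10)·14 − 16·23] + [16·(-13) − 22·14] + [22·(-7) − 12·(-13)] + [12·14 − (-12)·(-7)] + [(-12)·23 − (-10)·14]| = 1074, so the area is 537.
The number of boundary lattice points is Σ gcd(|Δx|,|Δy|) = gcd(26,9) + gcd(6,27) + gcd(10,6) + gcd(24,21) + gcd(2,9) = 1+3+2+3+1 = 10.
Scaling by 5 multiplies the area by 5² = 25 (so the new area is 13425) and multiplies the boundary lattice-point count by 5, giving 50.
By Pick's theorem, the interior count of the dilated polygon is 13425 − 50/2 + 1 = 13401.

13401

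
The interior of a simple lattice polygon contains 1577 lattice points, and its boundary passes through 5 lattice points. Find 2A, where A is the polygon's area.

By Pick's theorem, A = I + B/2 − 1 = 1577 + 5/2 − 1 = 3157/2.
Hence 2A = 3157.

3157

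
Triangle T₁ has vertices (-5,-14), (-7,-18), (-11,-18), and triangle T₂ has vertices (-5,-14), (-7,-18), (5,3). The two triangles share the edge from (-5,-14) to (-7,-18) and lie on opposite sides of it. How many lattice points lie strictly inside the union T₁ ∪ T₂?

The union is the simple quadrilateral with vertices (-5,-14), (-11,-18), (-7,-18), (5,3) in order.
Using the shoelace formula, 2A = |[(-5)·(-18) − (-11)·(-14)] + [(-11)·(-18) − (-7)·(-18)] + [(-7)·3 − 5·(-18)] + [5·(-14) − (-5)·3]| = 22, so the area is 11.
The number of boundary lattice points is Σ gcd(|Δx|,|Δy|) = gcd(6,4) + gcd(4,0) + gcd(12,21) + gcd(10,17) = 2+4+3+1 = 10.
By Pick's theorem I = A − B/2 + 1 = 11 − 10/2 + 1 = 7.

7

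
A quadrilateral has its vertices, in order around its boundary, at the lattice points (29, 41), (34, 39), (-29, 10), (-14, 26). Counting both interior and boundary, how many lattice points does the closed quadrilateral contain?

370

Using the shoelace formula, 2A = |(29·39 − 34·41) + (34·10 − (-29)·39) + ((-29)·26 − (-14)·10) + ((-14)·41 − 29·26)| = 734, so the area is 367.
Along each edge there are gcd(|Δx|,|Δy|)+1 lattice points, so counting each shared vertex once the boundary has gcd(5,2) + gcd(63,29) + gcd(15,16) + gcd(43,15) = 1+1+1+1 = 4.
Pick's theorem gives I = A − B/2 + 1 = 367 − 4/2 + 1 = 366, so the closed region contains I + B = 366 + 4 = 370 lattice points.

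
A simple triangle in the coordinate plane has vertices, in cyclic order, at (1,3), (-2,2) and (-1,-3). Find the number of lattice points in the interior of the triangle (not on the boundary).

7

By the shoelace formula, twice the signed area is |(1·2 − (-2)·3) + ((-2)·(-3) − (-1)·2) + ((-1)·3 − 1·(-3))| = 16, so the area is 8.
Along each edge there are gcd(|Δx|,|Δy|)+1 lattice points, so counting each shared vertex once the boundary has gcd(3,1) + gcd(1,5) + gcd(2,6) = 1+1+2 = 4.
Pick's theorem gives I = A − B/2 + 1 = 8 − 4/2 + 1 = 7.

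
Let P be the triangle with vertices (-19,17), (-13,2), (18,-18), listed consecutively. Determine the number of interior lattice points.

By the shoelace formula, twice the signed area is |[(-19)·2 − (-13)·17] + [(-13)·(-18) − 18·2] + [18·17 − (-19)·(-18)]| = 345, so the area is 172.5.
Summing gcd(|Δx|,|Δy|) over the edges gives the boundary count: gcd(6,15) + gcd(31,20) + gcd(37,35) = 3+1+1 = 5.
Pick's theorem gives I = A − B/2 + 1 = 172.5 − 5/2 + 1 = 171.

171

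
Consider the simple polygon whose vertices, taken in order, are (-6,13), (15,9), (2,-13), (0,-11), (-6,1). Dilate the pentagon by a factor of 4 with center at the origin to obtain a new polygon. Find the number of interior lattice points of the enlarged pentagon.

4933

The shoelace formula gives twice the area as |[(-6)·9 − 15·13] + [15·(-13) − 2·9] + [2·(-11) − 0·(-13)] + [0·1 − (-6)·(-11)] + [(-6)·13 − (-6)·1]| = 622, so the area is 311.
The number of boundary lattice points is Σ gcd(|Δx|,|Δy|) = gcd(21,4) + gcd(13,22) + gcd(2,2) + gcd(6,12) + gcd(0,12) = 1+1+2+6+12 = 22.
Scaling by 4 multiplies the area by 4² = 16 (so the new area is 4976) and multiplies the boundary lattice-point count by 4, giving 88.
By Pick's theorem, the interior count of the dilated polygon is 4976 − 88/2 + 1 = 4933.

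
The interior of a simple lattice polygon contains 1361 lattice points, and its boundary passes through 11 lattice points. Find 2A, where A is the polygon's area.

Pick's theorem states A = I + B/2 − 1, so A = 1361 + 11/2 − 1 = 2731/2.
Hence 2A = 2731.

2731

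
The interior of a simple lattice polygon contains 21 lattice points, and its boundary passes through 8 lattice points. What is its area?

Pick's theorem states A = I + B/2 − 1, so A = 21 + 8/2 − 1 = 24.

24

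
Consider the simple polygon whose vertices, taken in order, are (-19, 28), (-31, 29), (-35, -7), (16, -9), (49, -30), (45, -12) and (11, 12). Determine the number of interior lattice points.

1947

By the shoelace formula, twice the signed area is |((-19)·29 − (-31)·28) + ((-31)·(-7) − (-35)·29) + ((-35)·(-9) − 16·(-7)) + (16·(-30) − 49·(-9)) + (49·(-12) − 45·(-30)) + (45·12 − 11·(-12)) + (11·28 − (-19)·12)| = 3907, so the area is 1953.5.
Summing gcd(|Δx|,|Δy|) over the edges gives the boundary count: gcd(12,1) + gcd(4,36) + gcd(51,2) + gcd(33,21) + gcd(4,18) + gcd(34,24) + gcd(30,16) = 1+4+1+3+2+2+2 = 15.
By Pick's theorem A = I + B/2 − 1, so I = 1953.5 − 15/2 + 1 = 1947.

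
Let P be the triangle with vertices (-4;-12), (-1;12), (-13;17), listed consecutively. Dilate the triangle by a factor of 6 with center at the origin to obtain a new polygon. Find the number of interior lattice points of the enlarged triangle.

Using the shoelace formula, 2A = |[(-4)·12 − (-1)·(-12)] + [(-1)·17 − (-13)·12] + [(-13)·(-12) − (-4)·17]| = 303, so the area is 303/2.
Along each edge there are gcd(|Δx|,|Δy|)+1 lattice points, so counting each shared vertex once the boundary has gcd(3,24) + gcd(12,5) + gcd(9,29) = 3+1+1 = 5.
Scaling by 6 multiplies the area by 6² = 36 (so the new area is 5454) and multiplies the boundary lattice-point count by 6, giving 30.
By Pick's theorem, the interior count of the dilated polygon is 5454 − 30/2 + 1 = 5440.

5440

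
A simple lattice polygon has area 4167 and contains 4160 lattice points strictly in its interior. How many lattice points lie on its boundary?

16

Pick's theorem gives A = I + B/2 − 1, so B = 2(A − I + 1) = 2(4167 − 4160 + 1) = 16.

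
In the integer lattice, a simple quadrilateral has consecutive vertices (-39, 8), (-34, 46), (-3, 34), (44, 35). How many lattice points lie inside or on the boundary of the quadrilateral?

By the shoelace formula, twice the signed area is |((-39)·46 − (-34)·8) + ((-34)·34 − (-3)·46) + ((-3)·35 − 44·34) + (44·8 − (-39)·35)| = 2424, so the area is 1212.
Along each edge there are gcd(|Δx|,|Δy|)+1 lattice points, so counting each shared vertex once the boundary has gcd(5,38) + gcd(31,12) + gcd(47,1) + gcd(83,27) = 1+1+1+1 = 4.
Pick's theorem gives I = A − B/2 + 1 = 1212 − 4/2 + 1 = 1211, so the closed region contains I + B = 1211 + 4 = 1215 lattice points.

1215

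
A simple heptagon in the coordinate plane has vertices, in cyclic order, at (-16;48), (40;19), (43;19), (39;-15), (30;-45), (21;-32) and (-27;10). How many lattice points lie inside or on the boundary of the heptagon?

3398

Using the shoelace formula, 2A = |((-16)·19 − 40·48) + (40·19 − 43·19) + (43·(-15) − 39·19) + (39·(-45) − 30·(-15)) + (30·(-32) − 21·(-45)) + (21·10 − (-27)·(-32)) + ((-27)·48 − (-16)·10)| = 6777, so the area is 6777/2.
Along each edge there are gcd(|Δx|,|Δy|)+1 lattice points, so counting each shared vertex once the boundary has gcd(56,29) + gcd(3,0) + gcd(4,34) + gcd(9,30) + gcd(9,13) + gcd(48,42) + gcd(11,38) = 1+3+2+3+1+6+1 = 17.
Pick's theorem gives I = A − B/2 + 1 = 6777/2 − 17/2 + 1 = 3381, so the closed region contains I + B = 3381 + 17 = 3398 lattice points.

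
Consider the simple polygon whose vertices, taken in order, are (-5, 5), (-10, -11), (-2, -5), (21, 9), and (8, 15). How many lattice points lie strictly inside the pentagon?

Using the shoelace formula, 2A = |[(-5)·(-11) − (-10)·5] + [(-10)·(-5) − (-2)·(-11)] + [(-2)·9 − 21·(-5)] + [21·15 − 8·9] + [8·5 − (-5)·15]| = 578, so the area is 289.
The number of boundary lattice points is Σ gcd(|Δx|,|Δy|) = gcd(5,16) + gcd(8,6) + gcd(23,14) + gcd(13,6) + gcd(13,10) = 1+2+1+1+1 = 6.
By Pick's theorem A = I + B/2 − 1, so I = 289 − 6/2 + 1 = 287.

287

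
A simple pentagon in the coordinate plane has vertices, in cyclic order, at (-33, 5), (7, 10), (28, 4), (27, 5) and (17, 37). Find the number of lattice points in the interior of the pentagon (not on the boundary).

812

The shoelace formula gives twice the area as |[(-33)·10 − 7·5] + [7·4 − 28·10] + [28·5 − 27·4] + [27·37 − 17·5] + [17·5 − (-33)·37]| = 1635, so the area is 1635/2.
Along each edge there are gcd(|Δx|,|Δy|)+1 lattice points, so counting each shared vertex once the boundary has gcd(40,5) + gcd(21,6) + gcd(1,1) + gcd(10,32) + gcd(50,32) = 5+3+1+2+2 = 13.
By Pick's theorem A = I + B/2 − 1, so I = 1635/2 − 13/2 + 1 = 812.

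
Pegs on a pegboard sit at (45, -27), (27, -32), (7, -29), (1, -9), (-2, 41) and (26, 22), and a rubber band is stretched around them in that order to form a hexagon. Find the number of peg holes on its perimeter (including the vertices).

Along each edge there are gcd(|Δx|,|Δy|)+1 lattice points, so counting each shared vertex once the boundary has gcd(18,5) + gcd(20,3) + gcd(6,20) + gcd(3,50) + gcd(28,19) + gcd(19,49) = 1+1+2+1+1+1 = 7.

7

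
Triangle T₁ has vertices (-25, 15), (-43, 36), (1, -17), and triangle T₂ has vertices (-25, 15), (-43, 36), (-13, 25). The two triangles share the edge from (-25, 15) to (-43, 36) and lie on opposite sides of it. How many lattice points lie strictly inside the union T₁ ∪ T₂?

The union is the simple quadrilateral with vertices (-25, 15), (1, -17), (-43, 36), (-13, 25) in order.
Using the shoelace formula, 2A = |[(-25)·(-17) − 1·15] + [1·36 − (-43)·(-17)] + [(-43)·25 − (-13)·36] + [(-13)·15 − (-25)·25]| = 462, so the area is 231.
Summing gcd(|Δx|,|Δy|) over the edges gives the boundary count: gcd(26,32) + gcd(44,53) + gcd(30,11) + gcd(12,10) = 2+1+1+2 = 6.
By Pick's theorem I = A − B/2 + 1 = 231 − 6/2 + 1 = 229.

229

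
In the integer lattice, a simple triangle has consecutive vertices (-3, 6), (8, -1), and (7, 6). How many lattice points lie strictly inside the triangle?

30

Using the shoelace formula, 2A = |((-3)·(-1) − 8·6) + (8·6 − 7·(-1)) + (7·6 − (-3)·6)| = 70, so the area is 35.
Summing gcd(|Δx|,|Δy|) over the edges gives the boundary count: gcd(11,7) + gcd(1,7) + gcd(10,0) = 1+1+10 = 12.
By Pick's theorem A = I + B/2 − 1, so I = 35 − 12/2 + 1 = 30.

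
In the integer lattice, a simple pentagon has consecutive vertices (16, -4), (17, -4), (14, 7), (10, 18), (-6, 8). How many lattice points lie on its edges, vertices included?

Summing gcd(|Δx|,|Δy|) over the edges gives the boundary count: gcd(1,0) + gcd(3,11) + gcd(4,11) + gcd(16,10) + gcd(22,12) = 1+1+1+2+2 = 7.

7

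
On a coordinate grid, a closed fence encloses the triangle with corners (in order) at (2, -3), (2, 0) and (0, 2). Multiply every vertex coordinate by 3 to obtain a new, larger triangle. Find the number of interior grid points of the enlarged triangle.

19

The shoelace formula gives twice the area as |[2·0 − 2·(-3)] + [2·2 − 0·0] + [0·(-3) − 2·2]| = 6, so the area is 3.
Summing gcd(|Δx|,|Δy|) over the edges gives the boundary count: gcd(0,3) + gcd(2,2) + gcd(2,5) = 3+2+1 = 6.
Scaling by 3 multiplies the area by 3² = 9 (so the new area is 27) and multiplies the boundary lattice-point count by 3, giving 18.
By Pick's theorem, the interior count of the dilated polygon is 27 − 18/2 + 1 = 19.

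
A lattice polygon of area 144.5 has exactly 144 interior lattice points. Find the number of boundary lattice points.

3

Pick's theorem gives A = I + B/2 − 1, so B = 2(A − I + 1) = 2(144.5 − 144 + 1) = 3.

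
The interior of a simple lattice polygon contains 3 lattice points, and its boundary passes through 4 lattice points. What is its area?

Pick's theorem states A = I + B/2 − 1, so A = 3 + 4/2 − 1 = 4.

4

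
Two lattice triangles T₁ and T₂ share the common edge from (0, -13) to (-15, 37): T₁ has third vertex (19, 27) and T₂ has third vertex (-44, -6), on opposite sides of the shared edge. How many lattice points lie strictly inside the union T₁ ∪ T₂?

1821

The union is the simple quadrilateral with vertices (0, -13), (19, 27), (-15, 37), (-44, -6) in order.
By the shoelace formula, twice the signed area is |[0·27 − 19·(-13)] + [19·37 − (-15)·27] + [(-15)·(-6) − (-44)·37] + [(-44)·(-13) − 0·(-6)]| = 3645, so the area is 3645/2.
Along each edge there are gcd(|Δx|,|Δy|)+1 lattice points, so counting each shared vertex once the boundary has gcd(19,40) + gcd(34,10) + gcd(29,43) + gcd(44,7) = 1+2+1+1 = 5.
By Pick's theorem I = A − B/2 + 1 = 3645/2 − 5/2 + 1 = 1821.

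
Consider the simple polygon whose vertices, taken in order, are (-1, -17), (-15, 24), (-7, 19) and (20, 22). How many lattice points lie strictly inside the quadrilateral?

621

Using the shoelace formula, 2A = |((-1)·24 − (-15)·(-17)) + ((-15)·19 − (-7)·24) + ((-7)·22 − 20·19) + (20·(-17) − (-1)·22)| = 1248, so the area is 624.
The number of boundary lattice points is Σ gcd(|Δx|,|Δy|) = gcd(14,41) + gcd(8,5) + gcd(27,3) + gcd(21,39) = 1+1+3+3 = 8.
Pick's theorem gives I = A − B/2 + 1 = 624 − 8/2 + 1 = 621.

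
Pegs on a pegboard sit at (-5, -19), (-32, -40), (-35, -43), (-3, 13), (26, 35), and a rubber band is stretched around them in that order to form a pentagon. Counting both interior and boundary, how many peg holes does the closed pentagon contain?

898

By the shoelace formula, twice the signed area is |[(-5)·(-40) − (-32)·(-19)] + [(-32)·(-43) − (-35)·(-40)] + [(-35)·13 − (-3)·(-43)] + [(-3)·35 − 26·13] + [26·(-19) − (-5)·35]| = 1778, so the area is 889.
Along each edge there are gcd(|Δx|,|Δy|)+1 lattice points, so counting each shared vertex once the boundary has gcd(27,21) + gcd(3,3) + gcd(32,56) + gcd(29,22) + gcd(31,54) = 3+3+8+1+1 = 16.
Pick's theorem gives I = A − B/2 + 1 = 889 − 16/2 + 1 = 882, so the closed region contains I + B = 882 + 16 = 898 lattice points.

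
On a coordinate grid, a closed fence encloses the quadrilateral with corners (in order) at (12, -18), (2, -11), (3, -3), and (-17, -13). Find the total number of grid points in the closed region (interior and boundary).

By the shoelace formula, twice the signed area is |(12·(-11) − 2·(-18)) + (2·(-3) − 3·(-11)) + (3·(-13) − (-17)·(-3)) + ((-17)·(-18) − 12·(-13))| = 303, so the area is 303/2.
Along each edge there are gcd(|Δx|,|Δy|)+1 lattice points, so counting each shared vertex once the boundary has gcd(10,7) + gcd(1,8) + gcd(20,10) + gcd(29,5) = 1+1+10+1 = 13.
Pick's theorem gives I = A − B/2 + 1 = 303/2 − 13/2 + 1 = 146, so the closed region contains I + B = 146 + 13 = 159 lattice points.

159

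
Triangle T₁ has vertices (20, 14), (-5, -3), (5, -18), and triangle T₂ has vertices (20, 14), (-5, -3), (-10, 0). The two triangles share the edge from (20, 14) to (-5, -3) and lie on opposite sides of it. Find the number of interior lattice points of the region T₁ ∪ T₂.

The union is the simple quadrilateral with vertices (20, 14), (5, -18), (-5, -3), (-10, 0) in order.
By the shoelace formula, twice the signed area is |[20·(-18) − 5·14] + [5·(-3) − (-5)·(-18)] + [(-5)·0 − (-10)·(-3)] + [(-10)·14 − 20·0]| = 705, so the area is 352.5.
Along each edge there are gcd(|Δx|,|Δy|)+1 lattice points, so counting each shared vertex once the boundary has gcd(15,32) + gcd(10,15) + gcd(5,3) + gcd(30,14) = 1+5+1+2 = 9.
By Pick's theorem I = A − B/2 + 1 = 352.5 − 9/2 + 1 = 349.

349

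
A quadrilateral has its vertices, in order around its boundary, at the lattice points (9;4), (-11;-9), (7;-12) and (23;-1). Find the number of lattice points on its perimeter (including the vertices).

6

The number of boundary lattice points is Σ gcd(|Δx|,|Δy|) = gcd(20,13) + gcd(18,3) + gcd(16,11) + gcd(14,5) = 1+3+1+1 = 6.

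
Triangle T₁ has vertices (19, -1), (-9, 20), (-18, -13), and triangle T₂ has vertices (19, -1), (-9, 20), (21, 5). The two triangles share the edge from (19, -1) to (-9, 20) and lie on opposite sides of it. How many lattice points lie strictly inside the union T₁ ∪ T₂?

652

The union is the simple quadrilateral with vertices (19, -1), (-18, -13), (-9, 20), (21, 5) in order.
By the shoelace formula, twice the signed area is |[19·(-13) − (-18)·(-1)] + [(-18)·20 − (-9)·(-13)] + [(-9)·5 − 21·20] + [21·(-1) − 19·5]| = 1323, so the area is 661.5.
The number of boundary lattice points is Σ gcd(|Δx|,|Δy|) = gcd(37,12) + gcd(9,33) + gcd(30,15) + gcd(2,6) = 1+3+15+2 = 21.
By Pick's theorem I = A − B/2 + 1 = 661.5 − 21/2 + 1 = 652.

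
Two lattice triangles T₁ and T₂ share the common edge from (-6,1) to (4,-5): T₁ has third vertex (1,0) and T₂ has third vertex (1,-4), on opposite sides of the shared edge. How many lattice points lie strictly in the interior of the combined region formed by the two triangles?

19

The union is the simple quadrilateral with vertices (-6,1), (1,0), (4,-5), (1,-4) in order.
Using the shoelace formula, 2A = |[(-6)·0 − 1·1] + [1·(-5) − 4·0] + [4·(-4) − 1·(-5)] + [1·1 − (-6)·(-4)]| = 40, so the area is 20.
Summing gcd(|Δx|,|Δy|) over the edges gives the boundary count: gcd(7,1) + gcd(3,5) + gcd(3,1) + gcd(7,5) = 1+1+1+1 = 4.
By Pick's theorem I = A − B/2 + 1 = 20 − 4/2 + 1 = 19.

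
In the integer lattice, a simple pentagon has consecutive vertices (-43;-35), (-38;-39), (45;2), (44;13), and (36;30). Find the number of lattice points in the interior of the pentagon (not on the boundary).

The shoelace formula gives twice the area as |((-43)·(-39) − (-38)·(-35)) + ((-38)·2 − 45·(-39)) + (45·13 − 44·2) + (44·30 − 36·13) + (36·(-35) − (-43)·30)| = 3405, so the area is 3405/2.
The number of boundary lattice points is Σ gcd(|Δx|,|Δy|) = gcd(5,4) + gcd(83,41) + gcd(1,11) + gcd(8,17) + gcd(79,65) = 1+1+1+1+1 = 5.
By Pick's theorem A = I + B/2 − 1, so I = 3405/2 − 5/2 + 1 = 1701.

1701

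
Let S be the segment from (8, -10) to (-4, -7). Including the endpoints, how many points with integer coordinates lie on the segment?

4

The number of lattice points on a segment between lattice points is gcd(|Δx|,|Δy|) + 1 = gcd(12,3) + 1 = 3 + 1 = 4.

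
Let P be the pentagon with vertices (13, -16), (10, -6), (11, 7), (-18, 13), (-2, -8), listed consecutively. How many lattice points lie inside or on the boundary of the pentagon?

By the shoelace formula, twice the signed area is |[13·(-6) − 10·(-16)] + [10·7 − 11·(-6)] + [11·13 − (-18)·7] + [(-18)·(-8) − (-2)·13] + [(-2)·(-16) − 13·(-8)]| = 793, so the area is 396.5.
The number of boundary lattice points is Σ gcd(|Δx|,|Δy|) = gcd(3,10) + gcd(1,13) + gcd(29,6) + gcd(16,21) + gcd(15,8) = 1+1+1+1+1 = 5.
Pick's theorem gives I = A − B/2 + 1 = 396.5 − 5/2 + 1 = 395, so the closed region contains I + B = 395 + 5 = 400 lattice points.

400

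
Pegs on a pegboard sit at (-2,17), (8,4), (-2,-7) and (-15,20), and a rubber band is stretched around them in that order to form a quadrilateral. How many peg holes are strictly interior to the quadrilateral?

275

The shoelace formula gives twice the area as |[(-2)·4 − 8·17] + [8·(-7) − (-2)·4] + [(-2)·20 − (-15)·(-7)] + [(-15)·17 − (-2)·20]| = 552, so the area is 276.
Summing gcd(|Δx|,|Δy|) over the edges gives the boundary count: gcd(10,13) + gcd(10,11) + gcd(13,27) + gcd(13,3) = 1+1+1+1 = 4.
By Pick's theorem A = I + B/2 − 1, so I = 276 − 4/2 + 1 = 275.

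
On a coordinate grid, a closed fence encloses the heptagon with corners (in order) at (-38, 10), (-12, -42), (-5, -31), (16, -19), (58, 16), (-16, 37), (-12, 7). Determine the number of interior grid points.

3334

Using the shoelace formula, 2A = |[(-38)·(-42) − (-12)·10] + [(-12)·(-31) − (-5)·(-42)] + [(-5)·(-19) − 16·(-31)] + [16·16 − 58·(-19)] + [58·37 − (-16)·16] + [(-16)·7 − (-12)·37] + [(-12)·10 − (-38)·7]| = 6707, so the area is 6707/2.
Summing gcd(|Δx|,|Δy|) over the edges gives the boundary count: gcd(26,52) + gcd(7,11) + gcd(21,12) + gcd(42,35) + gcd(74,21) + gcd(4,30) + gcd(26,3) = 26+1+3+7+1+2+1 = 41.
Pick's theorem gives I = A − B/2 + 1 = 6707/2 − 41/2 + 1 = 3334.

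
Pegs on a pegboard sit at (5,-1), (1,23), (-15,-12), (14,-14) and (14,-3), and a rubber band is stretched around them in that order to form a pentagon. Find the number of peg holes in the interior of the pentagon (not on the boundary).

The shoelace formula gives twice the area as |(5·23 − 1·(-1)) + (1·(-12) − (-15)·23) + ((-15)·(-14) − 14·(-12)) + (14·(-3) − 14·(-14)) + (14·(-1) − 5·(-3))| = 982, so the area is 491.
Along each edge there are gcd(|Δx|,|Δy|)+1 lattice points, so counting each shared vertex once the boundary has gcd(4,24) + gcd(16,35) + gcd(29,2) + gcd(0,11) + gcd(9,2) = 4+1+1+11+1 = 18.
Pick's theorem gives I = A − B/2 + 1 = 491 − 18/2 + 1 = 483.

483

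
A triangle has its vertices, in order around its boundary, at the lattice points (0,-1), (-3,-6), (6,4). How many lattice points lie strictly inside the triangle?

Using the shoelace formula, 2A = |(0·(-6) − (-3)·(-1)) + ((-3)·4 − 6·(-6)) + (6·(-1) − 0·4)| = 15, so the area is 7.5.
The number of boundary lattice points is Σ gcd(|Δx|,|Δy|) = gcd(3,5) + gcd(9,10) + gcd(6,5) = 1+1+1 = 3.
Pick's theorem gives I = A − B/2 + 1 = 7.5 − 3/2 + 1 = 7.

7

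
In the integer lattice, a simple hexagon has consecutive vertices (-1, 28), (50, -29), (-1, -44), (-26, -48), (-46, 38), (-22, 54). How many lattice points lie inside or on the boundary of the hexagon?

By the shoelace formula, twice the signed area is |[(-1)·(-29) − 50·28] + [50·(-44) − (-1)·(-29)] + [(-1)·(-48) − (-26)·(-44)] + [(-26)·38 − (-46)·(-48)] + [(-46)·54 − (-22)·38] + [(-22)·28 − (-1)·54]| = 10102, so the area is 5051.
The number of boundary lattice points is Σ gcd(|Δx|,|Δy|) = gcd(51,57) + gcd(51,15) + gcd(25,4) + gcd(20,86) + gcd(24,16) + gcd(21,26) = 3+3+1+2+8+1 = 18.
Pick's theorem gives I = A − B/2 + 1 = 5051 − 18/2 + 1 = 5043, so the closed region contains I + B = 5043 + 18 = 5061 lattice points.

5061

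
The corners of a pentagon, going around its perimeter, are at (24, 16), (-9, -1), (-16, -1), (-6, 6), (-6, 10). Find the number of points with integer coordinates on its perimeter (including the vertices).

19

The number of boundary lattice points is Σ gcd(|Δx|,|Δy|) = gcd(33,17) + gcd(7,0) + gcd(10,7) + gcd(0,4) + gcd(30,6) = 1+7+1+4+6 = 19.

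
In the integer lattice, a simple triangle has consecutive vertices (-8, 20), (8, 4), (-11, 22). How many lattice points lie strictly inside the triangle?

0

The shoelace formula gives twice the area as |((-8)·4 − 8·20) + (8·22 − (-11)·4) + ((-11)·20 − (-8)·22)| = 16, so the area is 8.
Along each edge there are gcd(|Δx|,|Δy|)+1 lattice points, so counting each shared vertex once the boundary has gcd(16,16) + gcd(19,18) + gcd(3,2) = 16+1+1 = 18.
Pick's theorem gives I = A − B/2 + 1 = 8 − 18/2 + 1 = 0.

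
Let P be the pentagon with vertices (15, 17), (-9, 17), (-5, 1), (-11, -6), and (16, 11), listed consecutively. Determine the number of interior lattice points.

289

By the shoelace formula, twice the signed area is |(15·17 − (-9)·17) + ((-9)·1 − (-5)·17) + ((-5)·(-6) − (-11)·1) + ((-11)·11 − 16·(-6)) + (16·17 − 15·11)| = 607, so the area is 303.5.
The number of boundary lattice points is Σ gcd(|Δx|,|Δy|) = gcd(24,0) + gcd(4,16) + gcd(6,7) + gcd(27,17) + gcd(1,6) = 24+4+1+1+1 = 31.
Pick's theorem gives I = A − B/2 + 1 = 303.5 − 31/2 + 1 = 289.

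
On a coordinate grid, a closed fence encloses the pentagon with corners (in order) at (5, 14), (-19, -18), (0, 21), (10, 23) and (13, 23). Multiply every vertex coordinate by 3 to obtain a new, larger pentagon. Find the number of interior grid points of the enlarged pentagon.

By the shoelace formula, twice the signed area is |(5·(-18) − (-19)·14) + ((-19)·21 − 0·(-18)) + (0·23 − 10·21) + (10·23 − 13·23) + (13·14 − 5·23)| = 435, so the area is 217.5.
Along each edge there are gcd(|Δx|,|Δy|)+1 lattice points, so counting each shared vertex once the boundary has gcd(24,32) + gcd(19,39) + gcd(10,2) + gcd(3,0) + gcd(8,9) = 8+1+2+3+1 = 15.
Scaling by 3 multiplies the area by 3² = 9 (so the new area is 1957.5) and multiplies the boundary lattice-point count by 3, giving 45.
By Pick's theorem, the interior count of the dilated polygon is 1957.5 − 45/2 + 1 = 1936.

1936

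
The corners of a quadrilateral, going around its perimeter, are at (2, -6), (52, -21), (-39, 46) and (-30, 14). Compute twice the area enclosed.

2829

The shoelace formula gives twice the area as |[2·(-21) − 52·(-6)] + [52·46 − (-39)·(-21)] + [(-39)·14 − (-30)·46] + [(-30)·(-6) − 2·14]| = 2829, so the area is 2829/2.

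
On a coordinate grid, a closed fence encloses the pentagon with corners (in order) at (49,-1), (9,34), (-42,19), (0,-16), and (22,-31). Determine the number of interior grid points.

By the shoelace formula, twice the signed area is |[49·34 − 9·(-1)] + [9·19 − (-42)·34] + [(-42)·(-16) − 0·19] + [0·(-31) − 22·(-16)] + [22·(-1) − 49·(-31)]| = 5795, so the area is 5795/2.
The number of boundary lattice points is Σ gcd(|Δx|,|Δy|) = gcd(40,35) + gcd(51,15) + gcd(42,35) + gcd(22,15) + gcd(27,30) = 5+3+7+1+3 = 19.
Pick's theorem gives I = A − B/2 + 1 = 5795/2 − 19/2 + 1 = 2889.

2889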